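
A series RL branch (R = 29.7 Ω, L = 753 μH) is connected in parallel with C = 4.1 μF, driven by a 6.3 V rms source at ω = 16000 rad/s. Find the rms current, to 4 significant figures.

X_L = ωL = 12.05 Ω
X_C = 1/(ωC) = 15.24 Ω
Branch 1 (R+jX_L): Z₁ = 29.70 + j12.05 Ω, |Z₁| = 32.05 Ω
Branch 2 (−jX_C): Z₂ = −j15.24 Ω
Parallel: Z = Z₁Z₂/(Z₁+Z₂), |Z| = 16.36 Ω, ∠Z = -61.78°
I = V/|Z| = 6.3/16.36 = 385.2 mA

385.2 mA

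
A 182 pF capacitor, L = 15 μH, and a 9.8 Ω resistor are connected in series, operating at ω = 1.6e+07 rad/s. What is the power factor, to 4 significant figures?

X_L = ωL = 240.0 Ω
X_C = 1/(ωC) = 343.4 Ω
Net reactance X = X_L − X_C = -103.4 Ω
Z = 9.800 − j103.4 Ω
|Z| = √(9.800² + 103.4²) = 103.9 Ω
∠Z = arctan(-103.4/9.800) = -84.59°
cos φ = cos(-84.59°) = 0.09435

0.09435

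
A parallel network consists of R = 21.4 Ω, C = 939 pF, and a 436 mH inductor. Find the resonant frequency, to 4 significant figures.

ω₀ = 1/√(LC) = 1/√(0.436 × 9.39e-10) = 49420 rad/s
f₀ = ω₀/(2π) = 7.866 kHz

7.866 kHz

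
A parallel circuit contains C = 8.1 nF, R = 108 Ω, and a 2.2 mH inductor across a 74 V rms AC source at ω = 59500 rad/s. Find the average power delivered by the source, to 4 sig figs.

X_L = ωL = 130.9 Ω
X_C = 1/(ωC) = 2075 Ω
Parallel: admittances add. Y = 1/R + 1/(jωL) + jωC
Y = (0.009259 − j0.007157) S
|Y| = 0.01170 S → |Z| = 1/|Y| = 85.45 Ω, ∠Z = −∠Y = 37.70°
I = V/|Z| = 866.0 mA
P = VI cos φ = 74 × 0.8660 × cos(37.70°) = 50.70 W

50.70 W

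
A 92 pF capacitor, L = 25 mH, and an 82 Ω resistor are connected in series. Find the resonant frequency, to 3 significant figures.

105 kHz

ω₀ = 1/√(LC) = 1/√(0.025 × 9.2e-11) = 659400 rad/s
f₀ = ω₀/(2π) = 105 kHz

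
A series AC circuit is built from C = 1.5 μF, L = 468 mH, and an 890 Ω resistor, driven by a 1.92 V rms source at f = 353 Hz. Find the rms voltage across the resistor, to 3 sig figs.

ω = 2πf = 2218 rad/s
X_L = ωL = 1040 Ω
X_C = 1/(ωC) = 301 Ω
Net reactance X = X_L − X_C = 737 Ω
Z = 890 + j737 Ω
|Z| = √(890² + 737²) = 1160 Ω
I = V/|Z| = 1.66 mA
V_R = I·|Z_R| = 0.00166 × 890 = 1.48 V

1.48 V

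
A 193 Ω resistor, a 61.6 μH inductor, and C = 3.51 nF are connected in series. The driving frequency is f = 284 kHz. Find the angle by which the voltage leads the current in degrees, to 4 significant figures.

-14.45°

ω = 2πf = 1.784e+06 rad/s
X_L = ωL = 109.9 Ω
X_C = 1/(ωC) = 159.7 Ω
Net reactance X = X_L − X_C = -49.74 Ω
Z = 193.0 − j49.74 Ω
|Z| = √(193.0² + 49.74²) = 199.3 Ω
∠Z = arctan(-49.74/193.0) = -14.45°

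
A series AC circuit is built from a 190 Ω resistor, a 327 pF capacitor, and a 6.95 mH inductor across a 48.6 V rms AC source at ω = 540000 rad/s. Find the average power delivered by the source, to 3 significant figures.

X_L = ωL = 3750 Ω
X_C = 1/(ωC) = 5660 Ω
Net reactance X = X_L − X_C = -1910 Ω
Z = 190 − j1910 Ω
|Z| = √(190² + 1910²) = 1920 Ω
∠Z = arctan(-1910/190) = -84.3°
I = V/|Z| = 25.3 mA
P = VI cos φ = 48.6 × 0.0253 × cos(-84.3°) = 122 mW

122 mW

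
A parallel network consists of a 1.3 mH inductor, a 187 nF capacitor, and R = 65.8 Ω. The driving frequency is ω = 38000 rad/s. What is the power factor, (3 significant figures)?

X_L = ωL = 49.4 Ω
X_C = 1/(ωC) = 141 Ω
Parallel: admittances add. Y = 1/R + 1/(jωL) + jωC
Y = (0.0152 − j0.0131) S
|Y| = 0.0201 S → |Z| = 1/|Y| = 49.8 Ω, ∠Z = −∠Y = 40.8°
cos φ = cos(40.8°) = 0.757

0.757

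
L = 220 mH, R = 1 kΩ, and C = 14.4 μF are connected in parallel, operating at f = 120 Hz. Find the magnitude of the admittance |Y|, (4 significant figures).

ω = 2πf = 754.0 rad/s
X_L = ωL = 165.9 Ω
X_C = 1/(ωC) = 92.10 Ω
Parallel: admittances add. Y = 1/R + 1/(jωL) + jωC
Y = (0.001000 + j0.004829) S
|Y| = 0.004931 S → |Z| = 1/|Y| = 202.8 Ω, ∠Z = −∠Y = -78.30°

4.931 mS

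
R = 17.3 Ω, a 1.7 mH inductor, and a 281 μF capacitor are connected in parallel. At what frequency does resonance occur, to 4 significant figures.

ω₀ = 1/√(LC) = 1/√(0.0017 × 0.000281) = 1447 rad/s
f₀ = ω₀/(2π) = 230.3 Hz

230.3 Hz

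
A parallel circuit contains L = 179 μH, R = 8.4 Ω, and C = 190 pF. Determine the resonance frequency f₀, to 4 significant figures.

863.0 kHz

ω₀ = 1/√(LC) = 1/√(0.000179 × 1.9e-10) = 5.422e+06 rad/s
f₀ = ω₀/(2π) = 863.0 kHz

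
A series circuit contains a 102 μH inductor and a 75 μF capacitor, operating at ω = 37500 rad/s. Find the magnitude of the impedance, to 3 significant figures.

X_L = ωL = 3.83 Ω
X_C = 1/(ωC) = 0.356 Ω
Net reactance X = X_L − X_C = 3.47 Ω
Z = j3.47 Ω
|Z| = √(0² + 3.47²) = 3.47 Ω

3.47 Ω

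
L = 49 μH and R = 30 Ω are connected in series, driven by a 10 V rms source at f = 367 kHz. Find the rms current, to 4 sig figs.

85.54 mA

ω = 2πf = 2.306e+06 rad/s
X_L = ωL = 113.0 Ω
Z = 30.00 + j113.0 Ω
|Z| = √(30.00² + 113.0²) = 116.9 Ω
I = V/|Z| = 10/116.9 = 85.54 mA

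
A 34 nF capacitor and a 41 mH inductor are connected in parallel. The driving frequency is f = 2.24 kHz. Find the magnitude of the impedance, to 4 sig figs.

797.2 Ω

ω = 2πf = 14070 rad/s
X_L = ωL = 577.0 Ω
X_C = 1/(ωC) = 2090 Ω
Parallel: admittances add. Y = 1/(jωL) + jωC
Y = (0 − j0.001254) S
|Y| = 0.001254 S → |Z| = 1/|Y| = 797.2 Ω, ∠Z = −∠Y = 90.00°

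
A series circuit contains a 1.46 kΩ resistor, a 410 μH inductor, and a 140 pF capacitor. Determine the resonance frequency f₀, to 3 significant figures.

664 kHz

ω₀ = 1/√(LC) = 1/√(0.00041 × 1.4e-10) = 4.174e+06 rad/s
f₀ = ω₀/(2π) = 664 kHz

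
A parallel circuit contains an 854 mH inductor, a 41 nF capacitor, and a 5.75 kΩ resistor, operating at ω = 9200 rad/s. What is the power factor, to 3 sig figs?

X_L = ωL = 7860 Ω
X_C = 1/(ωC) = 2650 Ω
Parallel: admittances add. Y = 1/R + 1/(jωL) + jωC
Y = (0.000174 + j0.000250) S
|Y| = 0.000304 S → |Z| = 1/|Y| = 3280 Ω, ∠Z = −∠Y = -55.2°
cos φ = cos(-55.2°) = 0.571

0.571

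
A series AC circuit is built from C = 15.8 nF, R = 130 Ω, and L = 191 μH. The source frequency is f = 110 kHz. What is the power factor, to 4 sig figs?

0.9549

ω = 2πf = 691200 rad/s
X_L = ωL = 132.0 Ω
X_C = 1/(ωC) = 91.57 Ω
Net reactance X = X_L − X_C = 40.44 Ω
Z = 130.0 + j40.44 Ω
|Z| = √(130.0² + 40.44²) = 136.1 Ω
∠Z = arctan(40.44/130.0) = 17.28°
cos φ = cos(17.28°) = 0.9549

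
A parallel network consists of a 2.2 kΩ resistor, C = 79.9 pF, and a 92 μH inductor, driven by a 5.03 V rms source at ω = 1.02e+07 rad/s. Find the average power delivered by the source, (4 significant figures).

X_L = ωL = 938.4 Ω
X_C = 1/(ωC) = 1227 Ω
Parallel: admittances add. Y = 1/R + 1/(jωL) + jωC
Y = (0.0004545 − j0.0002507) S
|Y| = 0.0005191 S → |Z| = 1/|Y| = 1926 Ω, ∠Z = −∠Y = 28.87°
I = V/|Z| = 2.611 mA
P = VI cos φ = 5.03 × 0.002611 × cos(28.87°) = 11.50 mW

11.50 mW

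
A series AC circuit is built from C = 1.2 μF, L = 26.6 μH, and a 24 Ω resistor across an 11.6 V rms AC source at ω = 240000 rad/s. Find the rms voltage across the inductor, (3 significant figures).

3.06 V

X_L = ωL = 6.38 Ω
X_C = 1/(ωC) = 3.47 Ω
Net reactance X = X_L − X_C = 2.91 Ω
Z = 24.0 + j2.91 Ω
|Z| = √(24.0² + 2.91²) = 24.2 Ω
I = V/|Z| = 480 mA
V_L = I·|Z_L| = 0.480 × 6.38 = 3.06 V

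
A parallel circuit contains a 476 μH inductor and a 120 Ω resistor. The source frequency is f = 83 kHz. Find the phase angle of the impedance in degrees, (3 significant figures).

ω = 2πf = 521500 rad/s
X_L = ωL = 248 Ω
Parallel: admittances add. Y = 1/R + 1/(jωL)
Y = (0.00833 − j0.00403) S
|Y| = 0.00926 S → |Z| = 1/|Y| = 108 Ω, ∠Z = −∠Y = 25.8°

25.8°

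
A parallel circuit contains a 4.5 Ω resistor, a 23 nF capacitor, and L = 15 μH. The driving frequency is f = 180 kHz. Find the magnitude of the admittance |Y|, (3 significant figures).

225 mS

ω = 2πf = 1.131e+06 rad/s
X_L = ωL = 17.0 Ω
X_C = 1/(ωC) = 38.4 Ω
Parallel: admittances add. Y = 1/R + 1/(jωL) + jωC
Y = (0.222 − j0.0329) S
|Y| = 0.225 S → |Z| = 1/|Y| = 4.45 Ω, ∠Z = −∠Y = 8.43°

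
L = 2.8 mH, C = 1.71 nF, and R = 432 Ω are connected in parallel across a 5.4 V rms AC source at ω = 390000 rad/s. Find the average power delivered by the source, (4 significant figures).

X_L = ωL = 1092 Ω
X_C = 1/(ωC) = 1499 Ω
Parallel: admittances add. Y = 1/R + 1/(jωL) + jωC
Y = (0.002315 − j0.0002489) S
|Y| = 0.002328 S → |Z| = 1/|Y| = 429.5 Ω, ∠Z = −∠Y = 6.136°
I = V/|Z| = 12.57 mA
P = VI cos φ = 5.4 × 0.01257 × cos(6.136°) = 67.50 mW

67.50 mW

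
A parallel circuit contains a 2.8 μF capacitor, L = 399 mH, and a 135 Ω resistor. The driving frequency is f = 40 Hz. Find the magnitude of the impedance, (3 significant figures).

ω = 2πf = 251.3 rad/s
X_L = ωL = 100 Ω
X_C = 1/(ωC) = 1420 Ω
Parallel: admittances add. Y = 1/R + 1/(jωL) + jωC
Y = (0.00741 − j0.00927) S
|Y| = 0.0119 S → |Z| = 1/|Y| = 84.3 Ω, ∠Z = −∠Y = 51.4°

84.3 Ω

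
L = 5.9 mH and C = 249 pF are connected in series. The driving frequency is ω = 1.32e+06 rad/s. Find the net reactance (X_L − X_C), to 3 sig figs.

4750 Ω

X_L = ωL = 7790 Ω
X_C = 1/(ωC) = 3040 Ω
X = 7790 − 3040 = 4750 Ω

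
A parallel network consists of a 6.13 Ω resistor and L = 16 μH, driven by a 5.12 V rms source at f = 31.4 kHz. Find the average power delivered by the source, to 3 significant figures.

4.28 W

ω = 2πf = 197300 rad/s
X_L = ωL = 3.16 Ω
Parallel: admittances add. Y = 1/R + 1/(jωL)
Y = (0.163 − j0.317) S
|Y| = 0.356 S → |Z| = 1/|Y| = 2.81 Ω, ∠Z = −∠Y = 62.8°
I = V/|Z| = 1.82 A
P = VI cos φ = 5.12 × 1.82 × cos(62.8°) = 4.28 W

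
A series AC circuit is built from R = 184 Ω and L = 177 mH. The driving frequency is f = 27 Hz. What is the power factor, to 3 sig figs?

ω = 2πf = 169.6 rad/s
X_L = ωL = 30.0 Ω
Z = 184 + j30.0 Ω
|Z| = √(184² + 30.0²) = 186 Ω
∠Z = arctan(30.0/184) = 9.27°
cos φ = cos(9.27°) = 0.987

0.987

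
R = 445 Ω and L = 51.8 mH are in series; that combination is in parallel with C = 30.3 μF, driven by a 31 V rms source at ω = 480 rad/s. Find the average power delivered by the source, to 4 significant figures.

2.153 W

X_L = ωL = 24.86 Ω
X_C = 1/(ωC) = 68.76 Ω
Branch 1 (R+jX_L): Z₁ = 445.0 + j24.86 Ω, |Z₁| = 445.7 Ω
Branch 2 (−jX_C): Z₂ = −j68.76 Ω
Parallel: Z = Z₁Z₂/(Z₁+Z₂), |Z| = 68.53 Ω, ∠Z = -81.17°
I = V/|Z| = 452.3 mA
P = VI cos φ = 31 × 0.4523 × cos(-81.17°) = 2.153 W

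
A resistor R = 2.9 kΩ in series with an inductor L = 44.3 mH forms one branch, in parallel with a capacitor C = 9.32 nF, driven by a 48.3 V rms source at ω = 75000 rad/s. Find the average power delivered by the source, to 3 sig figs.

348 mW

X_L = ωL = 3320 Ω
X_C = 1/(ωC) = 1430 Ω
Branch 1 (R+jX_L): Z₁ = 2900 + j3320 Ω, |Z₁| = 4410 Ω
Branch 2 (−jX_C): Z₂ = −j1430 Ω
Parallel: Z = Z₁Z₂/(Z₁+Z₂), |Z| = 1820 Ω, ∠Z = -74.2°
I = V/|Z| = 26.5 mA
P = VI cos φ = 48.3 × 0.0265 × cos(-74.2°) = 348 mW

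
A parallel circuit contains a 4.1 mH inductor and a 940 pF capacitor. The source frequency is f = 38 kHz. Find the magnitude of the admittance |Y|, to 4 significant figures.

ω = 2πf = 238800 rad/s
X_L = ωL = 978.9 Ω
X_C = 1/(ωC) = 4456 Ω
Parallel: admittances add. Y = 1/(jωL) + jωC
Y = (0 − j0.0007971) S
|Y| = 0.0007971 S → |Z| = 1/|Y| = 1255 Ω, ∠Z = −∠Y = 90.00°

797.1 μS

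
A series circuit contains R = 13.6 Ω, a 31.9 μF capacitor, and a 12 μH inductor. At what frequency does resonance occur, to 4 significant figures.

ω₀ = 1/√(LC) = 1/√(1.2e-05 × 3.19e-05) = 51110 rad/s
f₀ = ω₀/(2π) = 8.135 kHz

8.135 kHz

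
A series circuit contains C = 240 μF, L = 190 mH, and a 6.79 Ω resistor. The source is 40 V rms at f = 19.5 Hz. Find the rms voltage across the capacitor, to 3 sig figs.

ω = 2πf = 122.5 rad/s
X_L = ωL = 23.3 Ω
X_C = 1/(ωC) = 34.0 Ω
Net reactance X = X_L − X_C = -10.7 Ω
Z = 6.79 − j10.7 Ω
|Z| = √(6.79² + 10.7²) = 12.7 Ω
I = V/|Z| = 3.15 A
V_C = I·|Z_C| = 3.15 × 34.0 = 107 V

107 V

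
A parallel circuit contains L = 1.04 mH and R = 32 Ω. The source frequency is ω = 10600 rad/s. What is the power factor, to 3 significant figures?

X_L = ωL = 11.0 Ω
Parallel: admittances add. Y = 1/R + 1/(jωL)
Y = (0.0312 − j0.0907) S
|Y| = 0.0959 S → |Z| = 1/|Y| = 10.4 Ω, ∠Z = −∠Y = 71.0°
cos φ = cos(71.0°) = 0.326

0.326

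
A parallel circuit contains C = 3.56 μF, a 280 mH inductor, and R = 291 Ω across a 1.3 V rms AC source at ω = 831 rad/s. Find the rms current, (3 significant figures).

X_L = ωL = 233 Ω
X_C = 1/(ωC) = 338 Ω
Parallel: admittances add. Y = 1/R + 1/(jωL) + jωC
Y = (0.00344 − j0.00134) S
|Y| = 0.00369 S → |Z| = 1/|Y| = 271 Ω, ∠Z = −∠Y = 21.3°
I = V/|Z| = 1.3/271 = 4.79 mA

4.79 mA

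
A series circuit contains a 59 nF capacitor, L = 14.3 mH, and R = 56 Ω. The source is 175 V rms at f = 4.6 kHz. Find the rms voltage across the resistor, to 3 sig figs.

53.9 V

ω = 2πf = 28900 rad/s
X_L = ωL = 413 Ω
X_C = 1/(ωC) = 586 Ω
Net reactance X = X_L − X_C = -173 Ω
Z = 56.0 − j173 Ω
|Z| = √(56.0² + 173²) = 182 Ω
I = V/|Z| = 962 mA
V_R = I·|Z_R| = 0.962 × 56.0 = 53.9 V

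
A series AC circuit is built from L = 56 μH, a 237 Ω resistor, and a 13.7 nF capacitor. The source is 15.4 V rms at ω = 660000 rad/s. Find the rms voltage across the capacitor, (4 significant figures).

6.863 V

X_L = ωL = 36.96 Ω
X_C = 1/(ωC) = 110.6 Ω
Net reactance X = X_L − X_C = -73.64 Ω
Z = 237.0 − j73.64 Ω
|Z| = √(237.0² + 73.64²) = 248.2 Ω
I = V/|Z| = 62.05 mA
V_C = I·|Z_C| = 0.06205 × 110.6 = 6.863 V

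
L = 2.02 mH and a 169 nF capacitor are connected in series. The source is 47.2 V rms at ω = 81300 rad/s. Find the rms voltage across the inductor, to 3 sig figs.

84.8 V

X_L = ωL = 164 Ω
X_C = 1/(ωC) = 72.8 Ω
Net reactance X = X_L − X_C = 91.4 Ω
Z = j91.4 Ω
|Z| = √(0² + 91.4²) = 91.4 Ω
I = V/|Z| = 516 mA
V_L = I·|Z_L| = 0.516 × 164 = 84.8 V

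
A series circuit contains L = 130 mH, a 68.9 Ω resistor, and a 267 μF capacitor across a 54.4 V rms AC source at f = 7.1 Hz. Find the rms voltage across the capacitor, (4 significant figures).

43.84 V

ω = 2πf = 44.61 rad/s
X_L = ωL = 5.799 Ω
X_C = 1/(ωC) = 83.96 Ω
Net reactance X = X_L − X_C = -78.16 Ω
Z = 68.90 − j78.16 Ω
|Z| = √(68.90² + 78.16²) = 104.2 Ω
I = V/|Z| = 522.1 mA
V_C = I·|Z_C| = 0.5221 × 83.96 = 43.84 V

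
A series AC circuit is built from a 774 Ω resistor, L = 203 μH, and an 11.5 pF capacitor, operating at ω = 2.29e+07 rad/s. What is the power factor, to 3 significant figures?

0.673

X_L = ωL = 4650 Ω
X_C = 1/(ωC) = 3800 Ω
Net reactance X = X_L − X_C = 851 Ω
Z = 774 + j851 Ω
|Z| = √(774² + 851²) = 1150 Ω
∠Z = arctan(851/774) = 47.7°
cos φ = cos(47.7°) = 0.673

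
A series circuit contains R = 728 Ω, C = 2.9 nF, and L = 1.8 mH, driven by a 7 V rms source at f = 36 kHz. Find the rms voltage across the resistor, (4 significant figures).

ω = 2πf = 226200 rad/s
X_L = ωL = 407.2 Ω
X_C = 1/(ωC) = 1524 Ω
Net reactance X = X_L − X_C = -1117 Ω
Z = 728.0 − j1117 Ω
|Z| = √(728.0² + 1117²) = 1334 Ω
I = V/|Z| = 5.249 mA
V_R = I·|Z_R| = 0.005249 × 728.0 = 3.821 V

3.821 V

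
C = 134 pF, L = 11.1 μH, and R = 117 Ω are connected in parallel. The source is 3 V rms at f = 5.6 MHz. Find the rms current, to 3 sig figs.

26.4 mA

ω = 2πf = 3.519e+07 rad/s
X_L = ωL = 391 Ω
X_C = 1/(ωC) = 212 Ω
Parallel: admittances add. Y = 1/R + 1/(jωL) + jωC
Y = (0.00855 + j0.00215) S
|Y| = 0.00881 S → |Z| = 1/|Y| = 113 Ω, ∠Z = −∠Y = -14.1°
I = V/|Z| = 3/113 = 26.4 mA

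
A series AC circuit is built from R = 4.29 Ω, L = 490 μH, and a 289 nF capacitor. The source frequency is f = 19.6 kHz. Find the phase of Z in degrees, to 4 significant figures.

ω = 2πf = 123200 rad/s
X_L = ωL = 60.34 Ω
X_C = 1/(ωC) = 28.10 Ω
Net reactance X = X_L − X_C = 32.25 Ω
Z = 4.290 + j32.25 Ω
|Z| = √(4.290² + 32.25²) = 32.53 Ω
∠Z = arctan(32.25/4.290) = 82.42°

82.42°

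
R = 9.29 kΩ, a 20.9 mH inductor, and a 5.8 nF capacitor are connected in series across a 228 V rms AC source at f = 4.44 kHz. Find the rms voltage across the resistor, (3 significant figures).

195 V

ω = 2πf = 27900 rad/s
X_L = ωL = 583 Ω
X_C = 1/(ωC) = 6180 Ω
Net reactance X = X_L − X_C = -5600 Ω
Z = 9290 − j5600 Ω
|Z| = √(9290² + 5600²) = 10800 Ω
I = V/|Z| = 21.0 mA
V_R = I·|Z_R| = 0.0210 × 9290 = 195 V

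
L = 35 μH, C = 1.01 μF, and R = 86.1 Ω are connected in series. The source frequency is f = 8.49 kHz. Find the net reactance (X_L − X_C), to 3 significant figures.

ω = 2πf = 53340 rad/s
X_L = ωL = 1.87 Ω
X_C = 1/(ωC) = 18.6 Ω
X = 1.87 − 18.6 = -16.7 Ω

-16.7 Ω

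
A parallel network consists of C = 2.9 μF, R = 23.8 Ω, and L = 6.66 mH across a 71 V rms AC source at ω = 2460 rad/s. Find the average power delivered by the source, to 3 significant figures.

212 W

X_L = ωL = 16.4 Ω
X_C = 1/(ωC) = 140 Ω
Parallel: admittances add. Y = 1/R + 1/(jωL) + jωC
Y = (0.0420 − j0.0539) S
|Y| = 0.0683 S → |Z| = 1/|Y| = 14.6 Ω, ∠Z = −∠Y = 52.1°
I = V/|Z| = 4.85 A
P = VI cos φ = 71 × 4.85 × cos(52.1°) = 212 W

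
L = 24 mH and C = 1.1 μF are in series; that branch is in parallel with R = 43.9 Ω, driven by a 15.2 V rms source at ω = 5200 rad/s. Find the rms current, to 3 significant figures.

461 mA

X_L = ωL = 125 Ω
X_C = 1/(ωC) = 175 Ω
Branch 1: Z₁ = R = 43.9 Ω
Branch 2 (series LC): Z₂ = j(X_L − X_C) = −j50.0 Ω
Parallel: Z = Z₁Z₂/(Z₁+Z₂), |Z| = 33.0 Ω, ∠Z = -41.3°
I = V/|Z| = 15.2/33.0 = 461 mA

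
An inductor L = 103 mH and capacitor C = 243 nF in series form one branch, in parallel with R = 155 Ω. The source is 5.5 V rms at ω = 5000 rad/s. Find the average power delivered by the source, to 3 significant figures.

195 mW

X_L = ωL = 515 Ω
X_C = 1/(ωC) = 823 Ω
Branch 1: Z₁ = R = 155 Ω
Branch 2 (series LC): Z₂ = j(X_L − X_C) = −j308 Ω
Parallel: Z = Z₁Z₂/(Z₁+Z₂), |Z| = 138 Ω, ∠Z = -26.7°
I = V/|Z| = 39.7 mA
P = VI cos φ = 5.5 × 0.0397 × cos(-26.7°) = 195 mW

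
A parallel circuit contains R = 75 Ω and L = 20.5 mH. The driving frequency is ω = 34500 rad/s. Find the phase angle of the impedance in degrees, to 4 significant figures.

X_L = ωL = 707.2 Ω
Parallel: admittances add. Y = 1/R + 1/(jωL)
Y = (0.01333 − j0.001414) S
|Y| = 0.01341 S → |Z| = 1/|Y| = 74.58 Ω, ∠Z = −∠Y = 6.053°

6.053°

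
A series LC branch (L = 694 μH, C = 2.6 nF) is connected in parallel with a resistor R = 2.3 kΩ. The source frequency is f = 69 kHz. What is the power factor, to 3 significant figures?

0.247

ω = 2πf = 433500 rad/s
X_L = ωL = 301 Ω
X_C = 1/(ωC) = 887 Ω
Branch 1: Z₁ = R = 2300 Ω
Branch 2 (series LC): Z₂ = j(X_L − X_C) = −j586 Ω
Parallel: Z = Z₁Z₂/(Z₁+Z₂), |Z| = 568 Ω, ∠Z = -75.7°
cos φ = cos(-75.7°) = 0.247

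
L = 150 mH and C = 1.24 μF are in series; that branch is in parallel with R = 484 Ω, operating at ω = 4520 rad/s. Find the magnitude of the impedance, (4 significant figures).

347.6 Ω

X_L = ωL = 678.0 Ω
X_C = 1/(ωC) = 178.4 Ω
Branch 1: Z₁ = R = 484.0 Ω
Branch 2 (series LC): Z₂ = j(X_L − X_C) = j499.6 Ω
Parallel: Z = Z₁Z₂/(Z₁+Z₂), |Z| = 347.6 Ω, ∠Z = 44.09°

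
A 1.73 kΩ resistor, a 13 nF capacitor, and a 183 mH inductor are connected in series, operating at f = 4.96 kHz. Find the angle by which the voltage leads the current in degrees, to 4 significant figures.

ω = 2πf = 31160 rad/s
X_L = ωL = 5703 Ω
X_C = 1/(ωC) = 2468 Ω
Net reactance X = X_L − X_C = 3235 Ω
Z = 1730 + j3235 Ω
|Z| = √(1730² + 3235²) = 3668 Ω
∠Z = arctan(3235/1730) = 61.86°

61.86°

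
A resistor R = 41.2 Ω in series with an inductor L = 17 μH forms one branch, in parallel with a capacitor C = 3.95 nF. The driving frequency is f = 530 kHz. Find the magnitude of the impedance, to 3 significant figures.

ω = 2πf = 3.33e+06 rad/s
X_L = ωL = 56.6 Ω
X_C = 1/(ωC) = 76.0 Ω
Branch 1 (R+jX_L): Z₁ = 41.2 + j56.6 Ω, |Z₁| = 70.0 Ω
Branch 2 (−jX_C): Z₂ = −j76.0 Ω
Parallel: Z = Z₁Z₂/(Z₁+Z₂), |Z| = 117 Ω, ∠Z = -10.8°

117 Ω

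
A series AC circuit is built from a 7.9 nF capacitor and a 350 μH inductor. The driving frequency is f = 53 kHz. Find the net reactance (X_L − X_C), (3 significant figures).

-264 Ω

ω = 2πf = 333000 rad/s
X_L = ωL = 117 Ω
X_C = 1/(ωC) = 380 Ω
X = 117 − 380 = -264 Ω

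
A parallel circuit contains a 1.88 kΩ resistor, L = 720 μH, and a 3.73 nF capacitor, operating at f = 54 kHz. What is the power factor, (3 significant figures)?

0.185

ω = 2πf = 339300 rad/s
X_L = ωL = 244 Ω
X_C = 1/(ωC) = 790 Ω
Parallel: admittances add. Y = 1/R + 1/(jωL) + jωC
Y = (0.000532 − j0.00283) S
|Y| = 0.00288 S → |Z| = 1/|Y| = 348 Ω, ∠Z = −∠Y = 79.3°
cos φ = cos(79.3°) = 0.185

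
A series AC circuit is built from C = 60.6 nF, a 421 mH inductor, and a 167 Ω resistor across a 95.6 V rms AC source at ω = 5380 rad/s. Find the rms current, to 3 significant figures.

117 mA

X_L = ωL = 2260 Ω
X_C = 1/(ωC) = 3070 Ω
Net reactance X = X_L − X_C = -802 Ω
Z = 167 − j802 Ω
|Z| = √(167² + 802²) = 819 Ω
I = V/|Z| = 95.6/819 = 117 mA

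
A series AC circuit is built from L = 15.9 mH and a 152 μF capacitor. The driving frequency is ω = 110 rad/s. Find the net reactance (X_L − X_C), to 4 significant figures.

-58.06 Ω

X_L = ωL = 1.749 Ω
X_C = 1/(ωC) = 59.81 Ω
X = 1.749 − 59.81 = -58.06 Ω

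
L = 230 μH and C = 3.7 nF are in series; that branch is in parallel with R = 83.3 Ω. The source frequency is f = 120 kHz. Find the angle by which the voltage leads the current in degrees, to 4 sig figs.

ω = 2πf = 754000 rad/s
X_L = ωL = 173.4 Ω
X_C = 1/(ωC) = 358.5 Ω
Branch 1: Z₁ = R = 83.30 Ω
Branch 2 (series LC): Z₂ = j(X_L − X_C) = −j185.0 Ω
Parallel: Z = Z₁Z₂/(Z₁+Z₂), |Z| = 75.96 Ω, ∠Z = -24.24°

-24.24°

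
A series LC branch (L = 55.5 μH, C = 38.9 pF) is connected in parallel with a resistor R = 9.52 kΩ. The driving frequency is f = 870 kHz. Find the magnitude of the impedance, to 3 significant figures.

ω = 2πf = 5.466e+06 rad/s
X_L = ωL = 303 Ω
X_C = 1/(ωC) = 4700 Ω
Branch 1: Z₁ = R = 9520 Ω
Branch 2 (series LC): Z₂ = j(X_L − X_C) = −j4400 Ω
Parallel: Z = Z₁Z₂/(Z₁+Z₂), |Z| = 3990 Ω, ∠Z = -65.2°

3990 Ω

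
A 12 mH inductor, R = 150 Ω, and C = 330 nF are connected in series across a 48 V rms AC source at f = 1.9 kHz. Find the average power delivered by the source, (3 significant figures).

ω = 2πf = 11940 rad/s
X_L = ωL = 143 Ω
X_C = 1/(ωC) = 254 Ω
Net reactance X = X_L − X_C = -111 Ω
Z = 150 − j111 Ω
|Z| = √(150² + 111²) = 186 Ω
∠Z = arctan(-111/150) = -36.4°
I = V/|Z| = 258 mA
P = VI cos φ = 48 × 0.258 × cos(-36.4°) = 9.95 W

9.95 W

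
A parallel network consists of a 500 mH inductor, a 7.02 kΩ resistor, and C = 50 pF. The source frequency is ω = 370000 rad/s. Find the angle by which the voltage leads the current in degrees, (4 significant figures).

-5.252°

X_L = ωL = 185000 Ω
X_C = 1/(ωC) = 54050 Ω
Parallel: admittances add. Y = 1/R + 1/(jωL) + jωC
Y = (0.0001425 + j1.309e-05) S
|Y| = 0.0001431 S → |Z| = 1/|Y| = 6991 Ω, ∠Z = −∠Y = -5.252°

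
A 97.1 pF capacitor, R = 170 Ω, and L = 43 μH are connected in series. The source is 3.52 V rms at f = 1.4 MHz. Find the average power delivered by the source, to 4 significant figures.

3.206 mW

ω = 2πf = 8.796e+06 rad/s
X_L = ωL = 378.2 Ω
X_C = 1/(ωC) = 1171 Ω
Net reactance X = X_L − X_C = -792.5 Ω
Z = 170.0 − j792.5 Ω
|Z| = √(170.0² + 792.5²) = 810.6 Ω
∠Z = arctan(-792.5/170.0) = -77.89°
I = V/|Z| = 4.343 mA
P = VI cos φ = 3.52 × 0.004343 × cos(-77.89°) = 3.206 mW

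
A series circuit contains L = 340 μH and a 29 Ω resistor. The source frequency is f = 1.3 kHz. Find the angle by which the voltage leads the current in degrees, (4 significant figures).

ω = 2πf = 8168 rad/s
X_L = ωL = 2.777 Ω
Z = 29.00 + j2.777 Ω
|Z| = √(29.00² + 2.777²) = 29.13 Ω
∠Z = arctan(2.777/29.00) = 5.470°

5.470°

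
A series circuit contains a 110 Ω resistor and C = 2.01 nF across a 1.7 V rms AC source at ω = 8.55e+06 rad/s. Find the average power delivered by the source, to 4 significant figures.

X_C = 1/(ωC) = 58.19 Ω
Z = 110.0 − j58.19 Ω
|Z| = √(110.0² + 58.19²) = 124.4 Ω
∠Z = arctan(-58.19/110.0) = -27.88°
I = V/|Z| = 13.66 mA
P = VI cos φ = 1.7 × 0.01366 × cos(-27.88°) = 20.53 mW

20.53 mW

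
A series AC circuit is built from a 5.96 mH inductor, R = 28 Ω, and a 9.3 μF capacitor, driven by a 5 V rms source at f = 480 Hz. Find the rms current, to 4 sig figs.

ω = 2πf = 3016 rad/s
X_L = ωL = 17.97 Ω
X_C = 1/(ωC) = 35.65 Ω
Net reactance X = X_L − X_C = -17.68 Ω
Z = 28.00 − j17.68 Ω
|Z| = √(28.00² + 17.68²) = 33.11 Ω
I = V/|Z| = 5/33.11 = 151.0 mA

151.0 mA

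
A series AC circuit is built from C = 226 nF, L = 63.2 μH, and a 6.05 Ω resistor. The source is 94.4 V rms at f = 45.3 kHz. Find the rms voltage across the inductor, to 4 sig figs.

260.3 V

ω = 2πf = 284600 rad/s
X_L = ωL = 17.99 Ω
X_C = 1/(ωC) = 15.55 Ω
Net reactance X = X_L − X_C = 2.443 Ω
Z = 6.050 + j2.443 Ω
|Z| = √(6.050² + 2.443²) = 6.525 Ω
I = V/|Z| = 14.47 A
V_L = I·|Z_L| = 14.47 × 17.99 = 260.3 V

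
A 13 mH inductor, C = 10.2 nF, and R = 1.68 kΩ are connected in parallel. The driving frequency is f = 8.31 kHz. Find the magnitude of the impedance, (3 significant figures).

898 Ω

ω = 2πf = 52210 rad/s
X_L = ωL = 679 Ω
X_C = 1/(ωC) = 1880 Ω
Parallel: admittances add. Y = 1/R + 1/(jωL) + jωC
Y = (0.000595 − j0.000941) S
|Y| = 0.00111 S → |Z| = 1/|Y| = 898 Ω, ∠Z = −∠Y = 57.7°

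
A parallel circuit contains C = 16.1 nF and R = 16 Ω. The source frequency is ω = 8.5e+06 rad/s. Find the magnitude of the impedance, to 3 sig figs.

6.65 Ω

X_C = 1/(ωC) = 7.31 Ω
Parallel: admittances add. Y = 1/R + jωC
Y = (0.0625 + j0.137) S
|Y| = 0.150 S → |Z| = 1/|Y| = 6.65 Ω, ∠Z = −∠Y = -65.5°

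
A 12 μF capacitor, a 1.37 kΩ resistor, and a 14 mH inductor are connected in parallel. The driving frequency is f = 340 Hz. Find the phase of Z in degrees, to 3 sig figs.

84.7°

ω = 2πf = 2136 rad/s
X_L = ωL = 29.9 Ω
X_C = 1/(ωC) = 39.0 Ω
Parallel: admittances add. Y = 1/R + 1/(jωL) + jωC
Y = (0.000730 − j0.00780) S
|Y| = 0.00783 S → |Z| = 1/|Y| = 128 Ω, ∠Z = −∠Y = 84.7°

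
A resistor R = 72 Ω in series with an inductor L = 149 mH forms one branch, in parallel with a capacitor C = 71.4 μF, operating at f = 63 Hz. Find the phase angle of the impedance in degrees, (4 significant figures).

-68.82°

ω = 2πf = 395.8 rad/s
X_L = ωL = 58.98 Ω
X_C = 1/(ωC) = 35.38 Ω
Branch 1 (R+jX_L): Z₁ = 72.00 + j58.98 Ω, |Z₁| = 93.07 Ω
Branch 2 (−jX_C): Z₂ = −j35.38 Ω
Parallel: Z = Z₁Z₂/(Z₁+Z₂), |Z| = 43.46 Ω, ∠Z = -68.82°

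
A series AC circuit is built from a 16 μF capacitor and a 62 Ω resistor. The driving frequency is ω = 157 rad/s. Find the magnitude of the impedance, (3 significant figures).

403 Ω

X_C = 1/(ωC) = 398 Ω
Z = 62.0 − j398 Ω
|Z| = √(62.0² + 398²) = 403 Ω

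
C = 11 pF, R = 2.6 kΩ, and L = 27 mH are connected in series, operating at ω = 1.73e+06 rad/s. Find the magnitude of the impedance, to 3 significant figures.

6390 Ω

X_L = ωL = 46700 Ω
X_C = 1/(ωC) = 52500 Ω
Net reactance X = X_L − X_C = -5840 Ω
Z = 2600 − j5840 Ω
|Z| = √(2600² + 5840²) = 6390 Ω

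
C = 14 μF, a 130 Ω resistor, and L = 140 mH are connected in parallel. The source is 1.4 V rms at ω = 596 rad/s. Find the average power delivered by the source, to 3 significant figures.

X_L = ωL = 83.4 Ω
X_C = 1/(ωC) = 120 Ω
Parallel: admittances add. Y = 1/R + 1/(jωL) + jωC
Y = (0.00769 − j0.00364) S
|Y| = 0.00851 S → |Z| = 1/|Y| = 118 Ω, ∠Z = −∠Y = 25.3°
I = V/|Z| = 11.9 mA
P = VI cos φ = 1.4 × 0.0119 × cos(25.3°) = 15.1 mW

15.1 mW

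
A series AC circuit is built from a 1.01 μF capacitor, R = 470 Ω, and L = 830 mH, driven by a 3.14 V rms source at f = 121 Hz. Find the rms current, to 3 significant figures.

3.83 mA

ω = 2πf = 760.3 rad/s
X_L = ωL = 631 Ω
X_C = 1/(ωC) = 1300 Ω
Net reactance X = X_L − X_C = -671 Ω
Z = 470 − j671 Ω
|Z| = √(470² + 671²) = 819 Ω
I = V/|Z| = 3.14/819 = 3.83 mA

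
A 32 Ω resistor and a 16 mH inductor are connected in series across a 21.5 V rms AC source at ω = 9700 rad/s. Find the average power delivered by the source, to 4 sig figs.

589.1 mW

X_L = ωL = 155.2 Ω
Z = 32.00 + j155.2 Ω
|Z| = √(32.00² + 155.2²) = 158.5 Ω
∠Z = arctan(155.2/32.00) = 78.35°
I = V/|Z| = 135.7 mA
P = VI cos φ = 21.5 × 0.1357 × cos(78.35°) = 589.1 mW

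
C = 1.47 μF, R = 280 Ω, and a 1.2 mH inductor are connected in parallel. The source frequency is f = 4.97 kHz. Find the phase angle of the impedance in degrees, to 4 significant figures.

ω = 2πf = 31230 rad/s
X_L = ωL = 37.47 Ω
X_C = 1/(ωC) = 21.78 Ω
Parallel: admittances add. Y = 1/R + 1/(jωL) + jωC
Y = (0.003571 + j0.01922) S
|Y| = 0.01955 S → |Z| = 1/|Y| = 51.16 Ω, ∠Z = −∠Y = -79.47°

-79.47°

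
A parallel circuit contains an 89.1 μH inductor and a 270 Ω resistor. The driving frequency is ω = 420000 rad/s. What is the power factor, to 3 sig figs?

0.137

X_L = ωL = 37.4 Ω
Parallel: admittances add. Y = 1/R + 1/(jωL)
Y = (0.00370 − j0.0267) S
|Y| = 0.0270 S → |Z| = 1/|Y| = 37.1 Ω, ∠Z = −∠Y = 82.1°
cos φ = cos(82.1°) = 0.137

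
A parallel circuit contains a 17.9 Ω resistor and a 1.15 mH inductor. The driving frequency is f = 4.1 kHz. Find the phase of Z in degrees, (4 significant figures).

ω = 2πf = 25760 rad/s
X_L = ωL = 29.63 Ω
Parallel: admittances add. Y = 1/R + 1/(jωL)
Y = (0.05587 − j0.03376) S
|Y| = 0.06527 S → |Z| = 1/|Y| = 15.32 Ω, ∠Z = −∠Y = 31.14°

31.14°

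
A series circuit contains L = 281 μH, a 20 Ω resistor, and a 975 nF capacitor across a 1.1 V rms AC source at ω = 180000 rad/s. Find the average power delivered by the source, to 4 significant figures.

X_L = ωL = 50.58 Ω
X_C = 1/(ωC) = 5.698 Ω
Net reactance X = X_L − X_C = 44.88 Ω
Z = 20.00 + j44.88 Ω
|Z| = √(20.00² + 44.88²) = 49.14 Ω
∠Z = arctan(44.88/20.00) = 65.98°
I = V/|Z| = 22.39 mA
P = VI cos φ = 1.1 × 0.02239 × cos(65.98°) = 10.02 mW

10.02 mW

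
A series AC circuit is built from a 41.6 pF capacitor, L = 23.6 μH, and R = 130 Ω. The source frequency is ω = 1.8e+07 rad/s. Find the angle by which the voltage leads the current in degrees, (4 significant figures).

-81.88°

X_L = ωL = 424.8 Ω
X_C = 1/(ωC) = 1335 Ω
Net reactance X = X_L − X_C = -910.7 Ω
Z = 130.0 − j910.7 Ω
|Z| = √(130.0² + 910.7²) = 919.9 Ω
∠Z = arctan(-910.7/130.0) = -81.88°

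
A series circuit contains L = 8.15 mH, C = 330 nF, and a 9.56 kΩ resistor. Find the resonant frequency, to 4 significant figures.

ω₀ = 1/√(LC) = 1/√(0.00815 × 3.3e-07) = 19280 rad/s
f₀ = ω₀/(2π) = 3.069 kHz

3.069 kHz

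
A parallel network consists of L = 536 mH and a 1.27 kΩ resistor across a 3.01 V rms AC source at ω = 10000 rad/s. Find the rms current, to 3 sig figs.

2.44 mA

X_L = ωL = 5360 Ω
Parallel: admittances add. Y = 1/R + 1/(jωL)
Y = (0.000787 − j0.000187) S
|Y| = 0.000809 S → |Z| = 1/|Y| = 1240 Ω, ∠Z = −∠Y = 13.3°
I = V/|Z| = 3.01/1240 = 2.44 mA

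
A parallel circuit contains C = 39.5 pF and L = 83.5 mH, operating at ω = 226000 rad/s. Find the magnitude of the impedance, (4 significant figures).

22690 Ω

X_L = ωL = 18870 Ω
X_C = 1/(ωC) = 112000 Ω
Parallel: admittances add. Y = 1/(jωL) + jωC
Y = (0 − j4.406e-05) S
|Y| = 4.406e-05 S → |Z| = 1/|Y| = 22690 Ω, ∠Z = −∠Y = 90.00°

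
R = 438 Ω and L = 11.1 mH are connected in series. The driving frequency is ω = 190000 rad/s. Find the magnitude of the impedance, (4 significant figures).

2154 Ω

X_L = ωL = 2109 Ω
Z = 438.0 + j2109 Ω
|Z| = √(438.0² + 2109²) = 2154 Ω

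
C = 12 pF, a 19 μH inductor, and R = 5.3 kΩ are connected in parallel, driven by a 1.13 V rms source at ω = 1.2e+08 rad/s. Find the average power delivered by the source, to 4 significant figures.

240.9 μW

X_L = ωL = 2280 Ω
X_C = 1/(ωC) = 694.4 Ω
Parallel: admittances add. Y = 1/R + 1/(jωL) + jωC
Y = (0.0001887 + j0.001001) S
|Y| = 0.001019 S → |Z| = 1/|Y| = 981.3 Ω, ∠Z = −∠Y = -79.33°
I = V/|Z| = 1.151 mA
P = VI cos φ = 1.13 × 0.001151 × cos(-79.33°) = 240.9 μW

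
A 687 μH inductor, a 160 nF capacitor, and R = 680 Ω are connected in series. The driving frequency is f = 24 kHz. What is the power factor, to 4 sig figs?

ω = 2πf = 150800 rad/s
X_L = ωL = 103.6 Ω
X_C = 1/(ωC) = 41.45 Ω
Net reactance X = X_L − X_C = 62.15 Ω
Z = 680.0 + j62.15 Ω
|Z| = √(680.0² + 62.15²) = 682.8 Ω
∠Z = arctan(62.15/680.0) = 5.222°
cos φ = cos(5.222°) = 0.9958

0.9958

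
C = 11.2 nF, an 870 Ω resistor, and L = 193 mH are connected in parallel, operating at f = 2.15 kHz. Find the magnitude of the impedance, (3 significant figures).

ω = 2πf = 13510 rad/s
X_L = ωL = 2610 Ω
X_C = 1/(ωC) = 6610 Ω
Parallel: admittances add. Y = 1/R + 1/(jωL) + jωC
Y = (0.00115 − j0.000232) S
|Y| = 0.00117 S → |Z| = 1/|Y| = 853 Ω, ∠Z = −∠Y = 11.4°

853 Ω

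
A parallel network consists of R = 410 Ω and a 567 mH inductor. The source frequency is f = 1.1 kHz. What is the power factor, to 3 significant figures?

0.995

ω = 2πf = 6912 rad/s
X_L = ωL = 3920 Ω
Parallel: admittances add. Y = 1/R + 1/(jωL)
Y = (0.00244 − j0.000255) S
|Y| = 0.00245 S → |Z| = 1/|Y| = 408 Ω, ∠Z = −∠Y = 5.97°
cos φ = cos(5.97°) = 0.995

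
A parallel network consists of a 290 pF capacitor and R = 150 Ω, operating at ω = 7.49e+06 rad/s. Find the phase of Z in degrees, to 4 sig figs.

X_C = 1/(ωC) = 460.4 Ω
Parallel: admittances add. Y = 1/R + jωC
Y = (0.006667 + j0.002172) S
|Y| = 0.007012 S → |Z| = 1/|Y| = 142.6 Ω, ∠Z = −∠Y = -18.05°

-18.05°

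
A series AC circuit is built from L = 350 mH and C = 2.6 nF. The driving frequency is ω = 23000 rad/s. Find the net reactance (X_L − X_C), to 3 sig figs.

X_L = ωL = 8050 Ω
X_C = 1/(ωC) = 16700 Ω
X = 8050 − 16700 = -8670 Ω

-8670 Ω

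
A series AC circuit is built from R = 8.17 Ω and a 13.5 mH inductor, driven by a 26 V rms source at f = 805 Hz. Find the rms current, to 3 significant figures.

ω = 2πf = 5058 rad/s
X_L = ωL = 68.3 Ω
Z = 8.17 + j68.3 Ω
|Z| = √(8.17² + 68.3²) = 68.8 Ω
I = V/|Z| = 26/68.8 = 378 mA

378 mA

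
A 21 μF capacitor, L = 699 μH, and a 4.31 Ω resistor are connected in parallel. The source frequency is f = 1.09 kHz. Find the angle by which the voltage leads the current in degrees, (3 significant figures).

15.7°

ω = 2πf = 6849 rad/s
X_L = ωL = 4.79 Ω
X_C = 1/(ωC) = 6.95 Ω
Parallel: admittances add. Y = 1/R + 1/(jωL) + jωC
Y = (0.232 − j0.0651) S
|Y| = 0.241 S → |Z| = 1/|Y| = 4.15 Ω, ∠Z = −∠Y = 15.7°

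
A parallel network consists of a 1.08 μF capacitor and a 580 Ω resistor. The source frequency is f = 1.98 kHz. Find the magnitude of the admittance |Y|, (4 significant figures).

ω = 2πf = 12440 rad/s
X_C = 1/(ωC) = 74.43 Ω
Parallel: admittances add. Y = 1/R + jωC
Y = (0.001724 + j0.01344) S
|Y| = 0.01355 S → |Z| = 1/|Y| = 73.82 Ω, ∠Z = −∠Y = -82.69°

13.55 mS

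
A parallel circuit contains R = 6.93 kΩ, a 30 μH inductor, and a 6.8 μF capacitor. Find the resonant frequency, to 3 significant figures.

ω₀ = 1/√(LC) = 1/√(3e-05 × 6.8e-06) = 70010 rad/s
f₀ = ω₀/(2π) = 11.1 kHz

11.1 kHz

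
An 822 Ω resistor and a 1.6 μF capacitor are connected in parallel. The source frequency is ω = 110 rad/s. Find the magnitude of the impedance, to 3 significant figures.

X_C = 1/(ωC) = 5680 Ω
Parallel: admittances add. Y = 1/R + jωC
Y = (0.00122 + j0.000176) S
|Y| = 0.00123 S → |Z| = 1/|Y| = 814 Ω, ∠Z = −∠Y = -8.23°

814 Ω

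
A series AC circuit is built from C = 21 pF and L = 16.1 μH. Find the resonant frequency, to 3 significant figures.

8.66 MHz

ω₀ = 1/√(LC) = 1/√(1.61e-05 × 2.1e-11) = 5.438e+07 rad/s
f₀ = ω₀/(2π) = 8.66 MHz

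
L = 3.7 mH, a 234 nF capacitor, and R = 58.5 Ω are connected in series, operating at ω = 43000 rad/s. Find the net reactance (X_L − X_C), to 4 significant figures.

59.72 Ω

X_L = ωL = 159.1 Ω
X_C = 1/(ωC) = 99.38 Ω
X = 159.1 − 99.38 = 59.72 Ω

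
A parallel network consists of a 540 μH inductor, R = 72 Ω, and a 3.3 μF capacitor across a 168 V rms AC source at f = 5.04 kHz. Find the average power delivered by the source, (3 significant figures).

ω = 2πf = 31670 rad/s
X_L = ωL = 17.1 Ω
X_C = 1/(ωC) = 9.57 Ω
Parallel: admittances add. Y = 1/R + 1/(jωL) + jωC
Y = (0.0139 + j0.0460) S
|Y| = 0.0481 S → |Z| = 1/|Y| = 20.8 Ω, ∠Z = −∠Y = -73.2°
I = V/|Z| = 8.08 A
P = VI cos φ = 168 × 8.08 × cos(-73.2°) = 392 W

392 W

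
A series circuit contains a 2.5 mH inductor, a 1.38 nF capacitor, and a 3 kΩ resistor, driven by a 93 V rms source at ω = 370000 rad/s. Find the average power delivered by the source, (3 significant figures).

X_L = ωL = 925 Ω
X_C = 1/(ωC) = 1960 Ω
Net reactance X = X_L − X_C = -1030 Ω
Z = 3000 − j1030 Ω
|Z| = √(3000² + 1030²) = 3170 Ω
∠Z = arctan(-1030/3000) = -19.0°
I = V/|Z| = 29.3 mA
P = VI cos φ = 93 × 0.0293 × cos(-19.0°) = 2.58 W

2.58 W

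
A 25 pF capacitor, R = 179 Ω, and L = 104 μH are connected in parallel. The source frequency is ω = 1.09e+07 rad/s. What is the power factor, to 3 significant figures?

X_L = ωL = 1130 Ω
X_C = 1/(ωC) = 3670 Ω
Parallel: admittances add. Y = 1/R + 1/(jωL) + jωC
Y = (0.00559 − j0.000610) S
|Y| = 0.00562 S → |Z| = 1/|Y| = 178 Ω, ∠Z = −∠Y = 6.23°
cos φ = cos(6.23°) = 0.994

0.994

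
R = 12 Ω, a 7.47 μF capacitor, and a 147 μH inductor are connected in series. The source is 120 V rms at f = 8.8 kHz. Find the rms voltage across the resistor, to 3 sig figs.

ω = 2πf = 55290 rad/s
X_L = ωL = 8.13 Ω
X_C = 1/(ωC) = 2.42 Ω
Net reactance X = X_L − X_C = 5.71 Ω
Z = 12.0 + j5.71 Ω
|Z| = √(12.0² + 5.71²) = 13.3 Ω
I = V/|Z| = 9.03 A
V_R = I·|Z_R| = 9.03 × 12.0 = 108 V

108 V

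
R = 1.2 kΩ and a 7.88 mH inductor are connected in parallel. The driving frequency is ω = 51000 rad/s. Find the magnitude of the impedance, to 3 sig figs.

381 Ω

X_L = ωL = 402 Ω
Parallel: admittances add. Y = 1/R + 1/(jωL)
Y = (0.000833 − j0.00249) S
|Y| = 0.00262 S → |Z| = 1/|Y| = 381 Ω, ∠Z = −∠Y = 71.5°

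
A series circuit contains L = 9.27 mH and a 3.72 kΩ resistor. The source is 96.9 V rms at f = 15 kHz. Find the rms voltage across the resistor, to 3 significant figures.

94.3 V

ω = 2πf = 94250 rad/s
X_L = ωL = 874 Ω
Z = 3720 + j874 Ω
|Z| = √(3720² + 874²) = 3820 Ω
I = V/|Z| = 25.4 mA
V_R = I·|Z_R| = 0.0254 × 3720 = 94.3 V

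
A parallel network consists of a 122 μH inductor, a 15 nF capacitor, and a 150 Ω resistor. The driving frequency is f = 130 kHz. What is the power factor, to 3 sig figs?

ω = 2πf = 816800 rad/s
X_L = ωL = 99.7 Ω
X_C = 1/(ωC) = 81.6 Ω
Parallel: admittances add. Y = 1/R + 1/(jωL) + jωC
Y = (0.00667 + j0.00222) S
|Y| = 0.00703 S → |Z| = 1/|Y| = 142 Ω, ∠Z = −∠Y = -18.4°
cos φ = cos(-18.4°) = 0.949

0.949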